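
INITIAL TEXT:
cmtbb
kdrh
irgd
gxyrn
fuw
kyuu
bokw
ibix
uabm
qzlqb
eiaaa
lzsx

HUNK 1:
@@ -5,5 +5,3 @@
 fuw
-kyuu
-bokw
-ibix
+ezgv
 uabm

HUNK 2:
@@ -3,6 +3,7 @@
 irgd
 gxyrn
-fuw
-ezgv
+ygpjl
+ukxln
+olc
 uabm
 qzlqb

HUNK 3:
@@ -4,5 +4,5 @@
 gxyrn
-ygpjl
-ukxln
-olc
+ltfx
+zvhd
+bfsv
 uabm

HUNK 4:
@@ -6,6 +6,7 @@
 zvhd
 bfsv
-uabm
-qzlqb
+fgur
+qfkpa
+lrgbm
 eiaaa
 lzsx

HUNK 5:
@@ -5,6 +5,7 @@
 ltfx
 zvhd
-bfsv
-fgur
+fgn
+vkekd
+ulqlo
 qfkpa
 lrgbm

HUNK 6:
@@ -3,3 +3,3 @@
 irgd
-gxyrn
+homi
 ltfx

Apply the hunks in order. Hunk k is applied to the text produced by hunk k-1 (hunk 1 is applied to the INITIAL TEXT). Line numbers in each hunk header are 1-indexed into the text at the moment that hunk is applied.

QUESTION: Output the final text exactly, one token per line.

Hunk 1: at line 5 remove [kyuu,bokw,ibix] add [ezgv] -> 10 lines: cmtbb kdrh irgd gxyrn fuw ezgv uabm qzlqb eiaaa lzsx
Hunk 2: at line 3 remove [fuw,ezgv] add [ygpjl,ukxln,olc] -> 11 lines: cmtbb kdrh irgd gxyrn ygpjl ukxln olc uabm qzlqb eiaaa lzsx
Hunk 3: at line 4 remove [ygpjl,ukxln,olc] add [ltfx,zvhd,bfsv] -> 11 lines: cmtbb kdrh irgd gxyrn ltfx zvhd bfsv uabm qzlqb eiaaa lzsx
Hunk 4: at line 6 remove [uabm,qzlqb] add [fgur,qfkpa,lrgbm] -> 12 lines: cmtbb kdrh irgd gxyrn ltfx zvhd bfsv fgur qfkpa lrgbm eiaaa lzsx
Hunk 5: at line 5 remove [bfsv,fgur] add [fgn,vkekd,ulqlo] -> 13 lines: cmtbb kdrh irgd gxyrn ltfx zvhd fgn vkekd ulqlo qfkpa lrgbm eiaaa lzsx
Hunk 6: at line 3 remove [gxyrn] add [homi] -> 13 lines: cmtbb kdrh irgd homi ltfx zvhd fgn vkekd ulqlo qfkpa lrgbm eiaaa lzsx

Answer: cmtbb
kdrh
irgd
homi
ltfx
zvhd
fgn
vkekd
ulqlo
qfkpa
lrgbm
eiaaa
lzsx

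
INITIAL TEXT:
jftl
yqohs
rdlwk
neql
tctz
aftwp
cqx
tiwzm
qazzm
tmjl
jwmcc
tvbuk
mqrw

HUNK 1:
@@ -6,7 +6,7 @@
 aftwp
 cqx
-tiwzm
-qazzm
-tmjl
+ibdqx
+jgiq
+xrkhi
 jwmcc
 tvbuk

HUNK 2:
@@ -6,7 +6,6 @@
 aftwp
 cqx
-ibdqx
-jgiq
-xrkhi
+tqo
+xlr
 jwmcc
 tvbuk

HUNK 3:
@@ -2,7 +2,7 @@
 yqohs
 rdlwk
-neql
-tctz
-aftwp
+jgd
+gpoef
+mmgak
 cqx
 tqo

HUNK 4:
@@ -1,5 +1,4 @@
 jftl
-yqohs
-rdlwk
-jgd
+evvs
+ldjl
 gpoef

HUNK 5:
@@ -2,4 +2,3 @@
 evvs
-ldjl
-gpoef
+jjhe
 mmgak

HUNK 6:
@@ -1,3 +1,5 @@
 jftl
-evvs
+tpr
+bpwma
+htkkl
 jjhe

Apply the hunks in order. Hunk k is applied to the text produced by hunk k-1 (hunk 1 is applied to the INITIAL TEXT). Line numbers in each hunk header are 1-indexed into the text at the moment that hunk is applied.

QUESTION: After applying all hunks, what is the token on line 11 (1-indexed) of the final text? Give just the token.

Answer: tvbuk

Derivation:
Hunk 1: at line 6 remove [tiwzm,qazzm,tmjl] add [ibdqx,jgiq,xrkhi] -> 13 lines: jftl yqohs rdlwk neql tctz aftwp cqx ibdqx jgiq xrkhi jwmcc tvbuk mqrw
Hunk 2: at line 6 remove [ibdqx,jgiq,xrkhi] add [tqo,xlr] -> 12 lines: jftl yqohs rdlwk neql tctz aftwp cqx tqo xlr jwmcc tvbuk mqrw
Hunk 3: at line 2 remove [neql,tctz,aftwp] add [jgd,gpoef,mmgak] -> 12 lines: jftl yqohs rdlwk jgd gpoef mmgak cqx tqo xlr jwmcc tvbuk mqrw
Hunk 4: at line 1 remove [yqohs,rdlwk,jgd] add [evvs,ldjl] -> 11 lines: jftl evvs ldjl gpoef mmgak cqx tqo xlr jwmcc tvbuk mqrw
Hunk 5: at line 2 remove [ldjl,gpoef] add [jjhe] -> 10 lines: jftl evvs jjhe mmgak cqx tqo xlr jwmcc tvbuk mqrw
Hunk 6: at line 1 remove [evvs] add [tpr,bpwma,htkkl] -> 12 lines: jftl tpr bpwma htkkl jjhe mmgak cqx tqo xlr jwmcc tvbuk mqrw
Final line 11: tvbuk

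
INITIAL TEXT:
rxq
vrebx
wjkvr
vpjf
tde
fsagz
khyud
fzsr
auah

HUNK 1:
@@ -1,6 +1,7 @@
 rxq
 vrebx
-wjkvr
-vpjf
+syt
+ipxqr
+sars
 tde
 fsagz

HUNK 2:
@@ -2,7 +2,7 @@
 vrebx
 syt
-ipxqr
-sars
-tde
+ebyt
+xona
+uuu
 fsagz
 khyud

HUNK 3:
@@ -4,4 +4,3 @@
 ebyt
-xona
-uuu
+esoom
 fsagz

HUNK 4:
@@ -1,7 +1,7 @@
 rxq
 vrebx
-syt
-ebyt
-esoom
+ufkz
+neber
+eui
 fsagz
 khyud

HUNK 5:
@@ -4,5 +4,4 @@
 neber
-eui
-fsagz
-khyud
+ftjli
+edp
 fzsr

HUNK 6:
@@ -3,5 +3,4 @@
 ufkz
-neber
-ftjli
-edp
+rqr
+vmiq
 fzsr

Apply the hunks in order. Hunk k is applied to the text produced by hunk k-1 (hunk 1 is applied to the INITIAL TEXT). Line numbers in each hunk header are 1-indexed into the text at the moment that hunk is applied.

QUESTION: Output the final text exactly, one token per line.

Hunk 1: at line 1 remove [wjkvr,vpjf] add [syt,ipxqr,sars] -> 10 lines: rxq vrebx syt ipxqr sars tde fsagz khyud fzsr auah
Hunk 2: at line 2 remove [ipxqr,sars,tde] add [ebyt,xona,uuu] -> 10 lines: rxq vrebx syt ebyt xona uuu fsagz khyud fzsr auah
Hunk 3: at line 4 remove [xona,uuu] add [esoom] -> 9 lines: rxq vrebx syt ebyt esoom fsagz khyud fzsr auah
Hunk 4: at line 1 remove [syt,ebyt,esoom] add [ufkz,neber,eui] -> 9 lines: rxq vrebx ufkz neber eui fsagz khyud fzsr auah
Hunk 5: at line 4 remove [eui,fsagz,khyud] add [ftjli,edp] -> 8 lines: rxq vrebx ufkz neber ftjli edp fzsr auah
Hunk 6: at line 3 remove [neber,ftjli,edp] add [rqr,vmiq] -> 7 lines: rxq vrebx ufkz rqr vmiq fzsr auah

Answer: rxq
vrebx
ufkz
rqr
vmiq
fzsr
auah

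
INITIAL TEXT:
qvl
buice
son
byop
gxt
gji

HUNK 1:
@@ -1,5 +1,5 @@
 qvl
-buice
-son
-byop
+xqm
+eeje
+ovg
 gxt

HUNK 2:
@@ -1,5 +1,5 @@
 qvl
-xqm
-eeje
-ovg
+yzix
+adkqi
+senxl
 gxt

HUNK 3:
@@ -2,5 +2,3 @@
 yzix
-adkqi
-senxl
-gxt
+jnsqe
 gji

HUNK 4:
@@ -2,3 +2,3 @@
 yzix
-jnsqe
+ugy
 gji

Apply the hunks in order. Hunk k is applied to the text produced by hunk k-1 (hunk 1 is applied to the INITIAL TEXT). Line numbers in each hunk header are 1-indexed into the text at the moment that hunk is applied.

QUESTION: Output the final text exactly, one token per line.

Hunk 1: at line 1 remove [buice,son,byop] add [xqm,eeje,ovg] -> 6 lines: qvl xqm eeje ovg gxt gji
Hunk 2: at line 1 remove [xqm,eeje,ovg] add [yzix,adkqi,senxl] -> 6 lines: qvl yzix adkqi senxl gxt gji
Hunk 3: at line 2 remove [adkqi,senxl,gxt] add [jnsqe] -> 4 lines: qvl yzix jnsqe gji
Hunk 4: at line 2 remove [jnsqe] add [ugy] -> 4 lines: qvl yzix ugy gji

Answer: qvl
yzix
ugy
gji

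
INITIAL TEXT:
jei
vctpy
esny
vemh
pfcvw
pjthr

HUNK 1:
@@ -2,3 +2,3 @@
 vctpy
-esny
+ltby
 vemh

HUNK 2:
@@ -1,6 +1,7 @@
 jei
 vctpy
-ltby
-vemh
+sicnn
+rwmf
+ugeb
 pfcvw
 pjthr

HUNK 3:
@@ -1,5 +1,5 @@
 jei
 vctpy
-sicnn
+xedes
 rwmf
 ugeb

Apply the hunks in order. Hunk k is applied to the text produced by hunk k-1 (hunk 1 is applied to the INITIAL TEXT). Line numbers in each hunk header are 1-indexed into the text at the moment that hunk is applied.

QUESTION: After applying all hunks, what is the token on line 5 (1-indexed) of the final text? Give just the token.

Hunk 1: at line 2 remove [esny] add [ltby] -> 6 lines: jei vctpy ltby vemh pfcvw pjthr
Hunk 2: at line 1 remove [ltby,vemh] add [sicnn,rwmf,ugeb] -> 7 lines: jei vctpy sicnn rwmf ugeb pfcvw pjthr
Hunk 3: at line 1 remove [sicnn] add [xedes] -> 7 lines: jei vctpy xedes rwmf ugeb pfcvw pjthr
Final line 5: ugeb

Answer: ugeb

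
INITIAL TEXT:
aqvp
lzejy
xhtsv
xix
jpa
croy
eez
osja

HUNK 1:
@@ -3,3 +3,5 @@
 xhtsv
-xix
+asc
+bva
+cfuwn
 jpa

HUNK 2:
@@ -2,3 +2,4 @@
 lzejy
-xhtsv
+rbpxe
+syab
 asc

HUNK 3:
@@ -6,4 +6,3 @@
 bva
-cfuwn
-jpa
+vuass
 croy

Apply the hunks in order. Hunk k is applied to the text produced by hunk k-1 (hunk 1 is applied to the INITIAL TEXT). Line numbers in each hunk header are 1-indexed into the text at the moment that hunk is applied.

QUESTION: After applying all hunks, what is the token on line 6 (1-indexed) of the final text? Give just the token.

Hunk 1: at line 3 remove [xix] add [asc,bva,cfuwn] -> 10 lines: aqvp lzejy xhtsv asc bva cfuwn jpa croy eez osja
Hunk 2: at line 2 remove [xhtsv] add [rbpxe,syab] -> 11 lines: aqvp lzejy rbpxe syab asc bva cfuwn jpa croy eez osja
Hunk 3: at line 6 remove [cfuwn,jpa] add [vuass] -> 10 lines: aqvp lzejy rbpxe syab asc bva vuass croy eez osja
Final line 6: bva

Answer: bva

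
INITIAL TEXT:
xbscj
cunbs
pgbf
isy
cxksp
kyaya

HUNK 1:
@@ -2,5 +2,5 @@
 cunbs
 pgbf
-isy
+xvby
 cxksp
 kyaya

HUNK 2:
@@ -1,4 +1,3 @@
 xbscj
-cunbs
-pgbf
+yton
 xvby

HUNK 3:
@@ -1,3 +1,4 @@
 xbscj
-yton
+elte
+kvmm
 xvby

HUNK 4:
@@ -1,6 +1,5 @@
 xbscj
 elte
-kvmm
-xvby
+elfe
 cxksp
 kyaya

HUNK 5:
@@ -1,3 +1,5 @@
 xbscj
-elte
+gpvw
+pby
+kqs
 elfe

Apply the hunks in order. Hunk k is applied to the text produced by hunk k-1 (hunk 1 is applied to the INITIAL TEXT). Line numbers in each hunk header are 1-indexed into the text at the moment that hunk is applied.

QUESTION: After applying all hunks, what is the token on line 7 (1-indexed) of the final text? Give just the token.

Answer: kyaya

Derivation:
Hunk 1: at line 2 remove [isy] add [xvby] -> 6 lines: xbscj cunbs pgbf xvby cxksp kyaya
Hunk 2: at line 1 remove [cunbs,pgbf] add [yton] -> 5 lines: xbscj yton xvby cxksp kyaya
Hunk 3: at line 1 remove [yton] add [elte,kvmm] -> 6 lines: xbscj elte kvmm xvby cxksp kyaya
Hunk 4: at line 1 remove [kvmm,xvby] add [elfe] -> 5 lines: xbscj elte elfe cxksp kyaya
Hunk 5: at line 1 remove [elte] add [gpvw,pby,kqs] -> 7 lines: xbscj gpvw pby kqs elfe cxksp kyaya
Final line 7: kyaya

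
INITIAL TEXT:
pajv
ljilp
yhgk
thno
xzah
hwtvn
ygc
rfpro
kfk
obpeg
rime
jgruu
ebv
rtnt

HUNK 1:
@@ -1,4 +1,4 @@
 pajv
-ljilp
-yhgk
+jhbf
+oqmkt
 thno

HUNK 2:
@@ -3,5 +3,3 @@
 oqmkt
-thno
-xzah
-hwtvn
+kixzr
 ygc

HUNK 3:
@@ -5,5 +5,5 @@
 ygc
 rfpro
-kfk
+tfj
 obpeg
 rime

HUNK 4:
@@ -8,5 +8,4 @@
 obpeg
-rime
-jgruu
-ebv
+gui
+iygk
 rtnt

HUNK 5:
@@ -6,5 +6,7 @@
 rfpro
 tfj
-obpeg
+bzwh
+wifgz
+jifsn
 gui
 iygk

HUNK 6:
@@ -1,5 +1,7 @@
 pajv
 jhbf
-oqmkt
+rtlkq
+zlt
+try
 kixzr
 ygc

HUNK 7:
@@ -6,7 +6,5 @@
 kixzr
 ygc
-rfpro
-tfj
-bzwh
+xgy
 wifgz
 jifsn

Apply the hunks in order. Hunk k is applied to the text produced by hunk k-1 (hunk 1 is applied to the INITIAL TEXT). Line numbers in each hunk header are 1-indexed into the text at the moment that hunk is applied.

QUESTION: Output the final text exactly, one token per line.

Hunk 1: at line 1 remove [ljilp,yhgk] add [jhbf,oqmkt] -> 14 lines: pajv jhbf oqmkt thno xzah hwtvn ygc rfpro kfk obpeg rime jgruu ebv rtnt
Hunk 2: at line 3 remove [thno,xzah,hwtvn] add [kixzr] -> 12 lines: pajv jhbf oqmkt kixzr ygc rfpro kfk obpeg rime jgruu ebv rtnt
Hunk 3: at line 5 remove [kfk] add [tfj] -> 12 lines: pajv jhbf oqmkt kixzr ygc rfpro tfj obpeg rime jgruu ebv rtnt
Hunk 4: at line 8 remove [rime,jgruu,ebv] add [gui,iygk] -> 11 lines: pajv jhbf oqmkt kixzr ygc rfpro tfj obpeg gui iygk rtnt
Hunk 5: at line 6 remove [obpeg] add [bzwh,wifgz,jifsn] -> 13 lines: pajv jhbf oqmkt kixzr ygc rfpro tfj bzwh wifgz jifsn gui iygk rtnt
Hunk 6: at line 1 remove [oqmkt] add [rtlkq,zlt,try] -> 15 lines: pajv jhbf rtlkq zlt try kixzr ygc rfpro tfj bzwh wifgz jifsn gui iygk rtnt
Hunk 7: at line 6 remove [rfpro,tfj,bzwh] add [xgy] -> 13 lines: pajv jhbf rtlkq zlt try kixzr ygc xgy wifgz jifsn gui iygk rtnt

Answer: pajv
jhbf
rtlkq
zlt
try
kixzr
ygc
xgy
wifgz
jifsn
gui
iygk
rtnt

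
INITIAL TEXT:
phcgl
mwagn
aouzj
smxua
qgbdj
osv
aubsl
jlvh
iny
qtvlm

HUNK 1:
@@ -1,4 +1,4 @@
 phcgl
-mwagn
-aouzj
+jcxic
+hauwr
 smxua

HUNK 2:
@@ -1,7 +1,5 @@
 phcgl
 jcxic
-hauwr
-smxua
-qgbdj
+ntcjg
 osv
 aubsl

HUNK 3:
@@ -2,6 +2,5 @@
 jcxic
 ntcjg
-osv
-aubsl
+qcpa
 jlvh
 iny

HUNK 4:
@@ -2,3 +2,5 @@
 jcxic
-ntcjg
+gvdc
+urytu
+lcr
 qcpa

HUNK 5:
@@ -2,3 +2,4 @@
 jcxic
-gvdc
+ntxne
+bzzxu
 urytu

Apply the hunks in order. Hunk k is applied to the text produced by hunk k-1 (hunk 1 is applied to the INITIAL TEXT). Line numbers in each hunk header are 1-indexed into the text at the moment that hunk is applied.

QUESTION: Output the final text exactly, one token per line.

Hunk 1: at line 1 remove [mwagn,aouzj] add [jcxic,hauwr] -> 10 lines: phcgl jcxic hauwr smxua qgbdj osv aubsl jlvh iny qtvlm
Hunk 2: at line 1 remove [hauwr,smxua,qgbdj] add [ntcjg] -> 8 lines: phcgl jcxic ntcjg osv aubsl jlvh iny qtvlm
Hunk 3: at line 2 remove [osv,aubsl] add [qcpa] -> 7 lines: phcgl jcxic ntcjg qcpa jlvh iny qtvlm
Hunk 4: at line 2 remove [ntcjg] add [gvdc,urytu,lcr] -> 9 lines: phcgl jcxic gvdc urytu lcr qcpa jlvh iny qtvlm
Hunk 5: at line 2 remove [gvdc] add [ntxne,bzzxu] -> 10 lines: phcgl jcxic ntxne bzzxu urytu lcr qcpa jlvh iny qtvlm

Answer: phcgl
jcxic
ntxne
bzzxu
urytu
lcr
qcpa
jlvh
iny
qtvlm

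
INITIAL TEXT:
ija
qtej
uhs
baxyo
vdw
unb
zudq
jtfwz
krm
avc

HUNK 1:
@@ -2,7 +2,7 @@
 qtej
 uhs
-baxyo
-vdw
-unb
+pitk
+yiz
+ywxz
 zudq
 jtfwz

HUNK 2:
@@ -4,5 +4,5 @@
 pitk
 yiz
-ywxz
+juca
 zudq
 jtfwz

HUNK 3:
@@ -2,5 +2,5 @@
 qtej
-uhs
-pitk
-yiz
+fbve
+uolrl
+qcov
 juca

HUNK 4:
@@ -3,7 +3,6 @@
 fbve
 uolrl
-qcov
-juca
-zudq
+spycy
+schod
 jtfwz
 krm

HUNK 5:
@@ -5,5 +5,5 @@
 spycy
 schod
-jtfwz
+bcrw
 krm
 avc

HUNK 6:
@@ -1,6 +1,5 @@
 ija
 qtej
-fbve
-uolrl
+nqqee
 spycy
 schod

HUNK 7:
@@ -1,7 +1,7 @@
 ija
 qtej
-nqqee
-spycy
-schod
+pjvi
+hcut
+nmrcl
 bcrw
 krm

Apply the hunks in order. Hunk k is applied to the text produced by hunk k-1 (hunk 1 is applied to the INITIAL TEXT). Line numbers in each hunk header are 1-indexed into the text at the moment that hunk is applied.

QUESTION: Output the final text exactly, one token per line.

Answer: ija
qtej
pjvi
hcut
nmrcl
bcrw
krm
avc

Derivation:
Hunk 1: at line 2 remove [baxyo,vdw,unb] add [pitk,yiz,ywxz] -> 10 lines: ija qtej uhs pitk yiz ywxz zudq jtfwz krm avc
Hunk 2: at line 4 remove [ywxz] add [juca] -> 10 lines: ija qtej uhs pitk yiz juca zudq jtfwz krm avc
Hunk 3: at line 2 remove [uhs,pitk,yiz] add [fbve,uolrl,qcov] -> 10 lines: ija qtej fbve uolrl qcov juca zudq jtfwz krm avc
Hunk 4: at line 3 remove [qcov,juca,zudq] add [spycy,schod] -> 9 lines: ija qtej fbve uolrl spycy schod jtfwz krm avc
Hunk 5: at line 5 remove [jtfwz] add [bcrw] -> 9 lines: ija qtej fbve uolrl spycy schod bcrw krm avc
Hunk 6: at line 1 remove [fbve,uolrl] add [nqqee] -> 8 lines: ija qtej nqqee spycy schod bcrw krm avc
Hunk 7: at line 1 remove [nqqee,spycy,schod] add [pjvi,hcut,nmrcl] -> 8 lines: ija qtej pjvi hcut nmrcl bcrw krm avc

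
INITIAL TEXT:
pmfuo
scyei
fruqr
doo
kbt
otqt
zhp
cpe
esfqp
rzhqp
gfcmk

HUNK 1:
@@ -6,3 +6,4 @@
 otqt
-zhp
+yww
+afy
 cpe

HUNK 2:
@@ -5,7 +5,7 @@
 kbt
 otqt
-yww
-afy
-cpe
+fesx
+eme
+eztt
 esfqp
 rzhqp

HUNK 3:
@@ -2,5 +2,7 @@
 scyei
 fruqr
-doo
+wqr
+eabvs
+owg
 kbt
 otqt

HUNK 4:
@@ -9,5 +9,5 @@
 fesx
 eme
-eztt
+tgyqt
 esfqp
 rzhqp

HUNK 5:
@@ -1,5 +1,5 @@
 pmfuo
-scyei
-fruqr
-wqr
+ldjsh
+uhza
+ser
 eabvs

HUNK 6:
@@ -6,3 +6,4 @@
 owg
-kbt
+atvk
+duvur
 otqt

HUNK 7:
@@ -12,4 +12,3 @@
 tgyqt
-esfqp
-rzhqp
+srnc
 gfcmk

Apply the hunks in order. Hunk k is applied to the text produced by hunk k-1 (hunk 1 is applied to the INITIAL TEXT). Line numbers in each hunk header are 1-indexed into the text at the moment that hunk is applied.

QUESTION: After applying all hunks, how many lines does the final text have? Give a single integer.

Hunk 1: at line 6 remove [zhp] add [yww,afy] -> 12 lines: pmfuo scyei fruqr doo kbt otqt yww afy cpe esfqp rzhqp gfcmk
Hunk 2: at line 5 remove [yww,afy,cpe] add [fesx,eme,eztt] -> 12 lines: pmfuo scyei fruqr doo kbt otqt fesx eme eztt esfqp rzhqp gfcmk
Hunk 3: at line 2 remove [doo] add [wqr,eabvs,owg] -> 14 lines: pmfuo scyei fruqr wqr eabvs owg kbt otqt fesx eme eztt esfqp rzhqp gfcmk
Hunk 4: at line 9 remove [eztt] add [tgyqt] -> 14 lines: pmfuo scyei fruqr wqr eabvs owg kbt otqt fesx eme tgyqt esfqp rzhqp gfcmk
Hunk 5: at line 1 remove [scyei,fruqr,wqr] add [ldjsh,uhza,ser] -> 14 lines: pmfuo ldjsh uhza ser eabvs owg kbt otqt fesx eme tgyqt esfqp rzhqp gfcmk
Hunk 6: at line 6 remove [kbt] add [atvk,duvur] -> 15 lines: pmfuo ldjsh uhza ser eabvs owg atvk duvur otqt fesx eme tgyqt esfqp rzhqp gfcmk
Hunk 7: at line 12 remove [esfqp,rzhqp] add [srnc] -> 14 lines: pmfuo ldjsh uhza ser eabvs owg atvk duvur otqt fesx eme tgyqt srnc gfcmk
Final line count: 14

Answer: 14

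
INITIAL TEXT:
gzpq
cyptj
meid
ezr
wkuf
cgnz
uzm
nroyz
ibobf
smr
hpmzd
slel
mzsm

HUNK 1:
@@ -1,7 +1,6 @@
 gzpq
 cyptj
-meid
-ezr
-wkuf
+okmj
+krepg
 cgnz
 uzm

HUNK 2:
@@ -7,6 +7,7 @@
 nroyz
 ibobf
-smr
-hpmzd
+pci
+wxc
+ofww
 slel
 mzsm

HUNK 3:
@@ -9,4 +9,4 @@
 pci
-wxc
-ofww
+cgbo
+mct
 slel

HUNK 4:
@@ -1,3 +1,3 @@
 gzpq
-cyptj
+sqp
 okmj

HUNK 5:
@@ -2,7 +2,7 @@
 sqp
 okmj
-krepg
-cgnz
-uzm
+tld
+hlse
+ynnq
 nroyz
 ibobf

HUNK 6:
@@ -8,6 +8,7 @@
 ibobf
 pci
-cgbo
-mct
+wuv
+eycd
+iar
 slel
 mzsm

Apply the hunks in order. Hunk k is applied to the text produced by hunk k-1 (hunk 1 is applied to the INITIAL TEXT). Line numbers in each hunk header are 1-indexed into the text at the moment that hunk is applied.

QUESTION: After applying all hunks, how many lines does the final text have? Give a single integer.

Answer: 14

Derivation:
Hunk 1: at line 1 remove [meid,ezr,wkuf] add [okmj,krepg] -> 12 lines: gzpq cyptj okmj krepg cgnz uzm nroyz ibobf smr hpmzd slel mzsm
Hunk 2: at line 7 remove [smr,hpmzd] add [pci,wxc,ofww] -> 13 lines: gzpq cyptj okmj krepg cgnz uzm nroyz ibobf pci wxc ofww slel mzsm
Hunk 3: at line 9 remove [wxc,ofww] add [cgbo,mct] -> 13 lines: gzpq cyptj okmj krepg cgnz uzm nroyz ibobf pci cgbo mct slel mzsm
Hunk 4: at line 1 remove [cyptj] add [sqp] -> 13 lines: gzpq sqp okmj krepg cgnz uzm nroyz ibobf pci cgbo mct slel mzsm
Hunk 5: at line 2 remove [krepg,cgnz,uzm] add [tld,hlse,ynnq] -> 13 lines: gzpq sqp okmj tld hlse ynnq nroyz ibobf pci cgbo mct slel mzsm
Hunk 6: at line 8 remove [cgbo,mct] add [wuv,eycd,iar] -> 14 lines: gzpq sqp okmj tld hlse ynnq nroyz ibobf pci wuv eycd iar slel mzsm
Final line count: 14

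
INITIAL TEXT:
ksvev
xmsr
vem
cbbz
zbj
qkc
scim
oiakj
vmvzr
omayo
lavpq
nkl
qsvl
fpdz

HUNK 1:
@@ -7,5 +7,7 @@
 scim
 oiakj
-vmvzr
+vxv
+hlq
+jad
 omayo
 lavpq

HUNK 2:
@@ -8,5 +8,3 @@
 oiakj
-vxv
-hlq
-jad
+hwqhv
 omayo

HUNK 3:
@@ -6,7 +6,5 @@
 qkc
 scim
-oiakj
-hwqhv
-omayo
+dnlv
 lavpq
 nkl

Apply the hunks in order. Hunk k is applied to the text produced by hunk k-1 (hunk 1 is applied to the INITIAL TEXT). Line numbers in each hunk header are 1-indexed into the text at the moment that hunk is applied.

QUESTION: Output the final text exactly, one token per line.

Answer: ksvev
xmsr
vem
cbbz
zbj
qkc
scim
dnlv
lavpq
nkl
qsvl
fpdz

Derivation:
Hunk 1: at line 7 remove [vmvzr] add [vxv,hlq,jad] -> 16 lines: ksvev xmsr vem cbbz zbj qkc scim oiakj vxv hlq jad omayo lavpq nkl qsvl fpdz
Hunk 2: at line 8 remove [vxv,hlq,jad] add [hwqhv] -> 14 lines: ksvev xmsr vem cbbz zbj qkc scim oiakj hwqhv omayo lavpq nkl qsvl fpdz
Hunk 3: at line 6 remove [oiakj,hwqhv,omayo] add [dnlv] -> 12 lines: ksvev xmsr vem cbbz zbj qkc scim dnlv lavpq nkl qsvl fpdz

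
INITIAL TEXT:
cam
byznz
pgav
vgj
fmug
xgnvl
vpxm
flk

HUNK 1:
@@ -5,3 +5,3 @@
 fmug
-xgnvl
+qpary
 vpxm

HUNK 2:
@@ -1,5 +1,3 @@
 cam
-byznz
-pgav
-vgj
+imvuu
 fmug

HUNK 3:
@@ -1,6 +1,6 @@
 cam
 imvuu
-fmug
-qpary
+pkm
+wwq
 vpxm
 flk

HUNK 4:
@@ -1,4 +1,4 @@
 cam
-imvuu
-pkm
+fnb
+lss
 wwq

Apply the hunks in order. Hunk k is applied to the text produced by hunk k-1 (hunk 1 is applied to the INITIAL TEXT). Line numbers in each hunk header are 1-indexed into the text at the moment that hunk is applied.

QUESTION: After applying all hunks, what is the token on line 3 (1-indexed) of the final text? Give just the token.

Hunk 1: at line 5 remove [xgnvl] add [qpary] -> 8 lines: cam byznz pgav vgj fmug qpary vpxm flk
Hunk 2: at line 1 remove [byznz,pgav,vgj] add [imvuu] -> 6 lines: cam imvuu fmug qpary vpxm flk
Hunk 3: at line 1 remove [fmug,qpary] add [pkm,wwq] -> 6 lines: cam imvuu pkm wwq vpxm flk
Hunk 4: at line 1 remove [imvuu,pkm] add [fnb,lss] -> 6 lines: cam fnb lss wwq vpxm flk
Final line 3: lss

Answer: lss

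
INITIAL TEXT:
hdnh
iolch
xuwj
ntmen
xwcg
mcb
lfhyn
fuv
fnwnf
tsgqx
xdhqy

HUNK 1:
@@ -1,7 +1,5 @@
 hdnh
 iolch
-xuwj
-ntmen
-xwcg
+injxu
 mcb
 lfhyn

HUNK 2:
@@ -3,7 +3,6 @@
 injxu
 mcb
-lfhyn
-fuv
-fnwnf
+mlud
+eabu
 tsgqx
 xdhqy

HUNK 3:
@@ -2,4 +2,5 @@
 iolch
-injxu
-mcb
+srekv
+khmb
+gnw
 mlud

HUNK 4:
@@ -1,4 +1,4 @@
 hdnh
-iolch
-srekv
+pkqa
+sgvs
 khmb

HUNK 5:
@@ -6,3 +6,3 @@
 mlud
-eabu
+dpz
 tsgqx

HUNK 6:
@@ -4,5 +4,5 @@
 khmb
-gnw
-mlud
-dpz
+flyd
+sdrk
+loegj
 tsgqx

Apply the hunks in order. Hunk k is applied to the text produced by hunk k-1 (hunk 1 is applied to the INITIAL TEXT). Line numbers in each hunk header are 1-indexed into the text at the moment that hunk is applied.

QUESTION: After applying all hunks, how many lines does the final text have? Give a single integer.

Hunk 1: at line 1 remove [xuwj,ntmen,xwcg] add [injxu] -> 9 lines: hdnh iolch injxu mcb lfhyn fuv fnwnf tsgqx xdhqy
Hunk 2: at line 3 remove [lfhyn,fuv,fnwnf] add [mlud,eabu] -> 8 lines: hdnh iolch injxu mcb mlud eabu tsgqx xdhqy
Hunk 3: at line 2 remove [injxu,mcb] add [srekv,khmb,gnw] -> 9 lines: hdnh iolch srekv khmb gnw mlud eabu tsgqx xdhqy
Hunk 4: at line 1 remove [iolch,srekv] add [pkqa,sgvs] -> 9 lines: hdnh pkqa sgvs khmb gnw mlud eabu tsgqx xdhqy
Hunk 5: at line 6 remove [eabu] add [dpz] -> 9 lines: hdnh pkqa sgvs khmb gnw mlud dpz tsgqx xdhqy
Hunk 6: at line 4 remove [gnw,mlud,dpz] add [flyd,sdrk,loegj] -> 9 lines: hdnh pkqa sgvs khmb flyd sdrk loegj tsgqx xdhqy
Final line count: 9

Answer: 9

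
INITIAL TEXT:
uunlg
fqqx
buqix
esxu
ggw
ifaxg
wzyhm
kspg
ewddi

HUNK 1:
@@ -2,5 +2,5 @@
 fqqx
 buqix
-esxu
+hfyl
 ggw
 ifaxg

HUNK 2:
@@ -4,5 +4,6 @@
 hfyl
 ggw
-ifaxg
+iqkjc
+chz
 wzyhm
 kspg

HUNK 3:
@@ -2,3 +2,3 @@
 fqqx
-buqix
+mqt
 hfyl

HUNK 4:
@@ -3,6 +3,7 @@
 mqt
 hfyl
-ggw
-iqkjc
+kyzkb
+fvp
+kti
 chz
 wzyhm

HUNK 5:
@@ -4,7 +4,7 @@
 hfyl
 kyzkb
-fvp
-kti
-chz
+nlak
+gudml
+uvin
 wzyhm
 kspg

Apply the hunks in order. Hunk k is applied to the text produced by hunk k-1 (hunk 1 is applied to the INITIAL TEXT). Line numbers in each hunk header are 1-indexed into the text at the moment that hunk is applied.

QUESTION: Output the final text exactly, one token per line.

Hunk 1: at line 2 remove [esxu] add [hfyl] -> 9 lines: uunlg fqqx buqix hfyl ggw ifaxg wzyhm kspg ewddi
Hunk 2: at line 4 remove [ifaxg] add [iqkjc,chz] -> 10 lines: uunlg fqqx buqix hfyl ggw iqkjc chz wzyhm kspg ewddi
Hunk 3: at line 2 remove [buqix] add [mqt] -> 10 lines: uunlg fqqx mqt hfyl ggw iqkjc chz wzyhm kspg ewddi
Hunk 4: at line 3 remove [ggw,iqkjc] add [kyzkb,fvp,kti] -> 11 lines: uunlg fqqx mqt hfyl kyzkb fvp kti chz wzyhm kspg ewddi
Hunk 5: at line 4 remove [fvp,kti,chz] add [nlak,gudml,uvin] -> 11 lines: uunlg fqqx mqt hfyl kyzkb nlak gudml uvin wzyhm kspg ewddi

Answer: uunlg
fqqx
mqt
hfyl
kyzkb
nlak
gudml
uvin
wzyhm
kspg
ewddi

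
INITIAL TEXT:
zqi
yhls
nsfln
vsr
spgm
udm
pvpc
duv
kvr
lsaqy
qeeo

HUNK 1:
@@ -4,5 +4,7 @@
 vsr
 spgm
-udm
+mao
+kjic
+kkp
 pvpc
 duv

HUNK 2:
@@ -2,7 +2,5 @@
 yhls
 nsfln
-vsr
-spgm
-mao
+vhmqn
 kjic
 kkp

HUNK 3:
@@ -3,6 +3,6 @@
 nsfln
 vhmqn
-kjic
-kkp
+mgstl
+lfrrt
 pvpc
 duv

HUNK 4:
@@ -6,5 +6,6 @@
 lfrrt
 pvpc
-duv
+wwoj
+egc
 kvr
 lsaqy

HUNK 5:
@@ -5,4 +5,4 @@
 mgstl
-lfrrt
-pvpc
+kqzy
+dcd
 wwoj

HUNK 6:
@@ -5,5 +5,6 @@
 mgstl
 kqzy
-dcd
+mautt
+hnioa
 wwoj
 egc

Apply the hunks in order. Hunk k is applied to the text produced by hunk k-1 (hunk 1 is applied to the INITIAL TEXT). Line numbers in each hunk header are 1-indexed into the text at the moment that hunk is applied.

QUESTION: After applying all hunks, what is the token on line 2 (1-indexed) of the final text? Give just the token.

Hunk 1: at line 4 remove [udm] add [mao,kjic,kkp] -> 13 lines: zqi yhls nsfln vsr spgm mao kjic kkp pvpc duv kvr lsaqy qeeo
Hunk 2: at line 2 remove [vsr,spgm,mao] add [vhmqn] -> 11 lines: zqi yhls nsfln vhmqn kjic kkp pvpc duv kvr lsaqy qeeo
Hunk 3: at line 3 remove [kjic,kkp] add [mgstl,lfrrt] -> 11 lines: zqi yhls nsfln vhmqn mgstl lfrrt pvpc duv kvr lsaqy qeeo
Hunk 4: at line 6 remove [duv] add [wwoj,egc] -> 12 lines: zqi yhls nsfln vhmqn mgstl lfrrt pvpc wwoj egc kvr lsaqy qeeo
Hunk 5: at line 5 remove [lfrrt,pvpc] add [kqzy,dcd] -> 12 lines: zqi yhls nsfln vhmqn mgstl kqzy dcd wwoj egc kvr lsaqy qeeo
Hunk 6: at line 5 remove [dcd] add [mautt,hnioa] -> 13 lines: zqi yhls nsfln vhmqn mgstl kqzy mautt hnioa wwoj egc kvr lsaqy qeeo
Final line 2: yhls

Answer: yhls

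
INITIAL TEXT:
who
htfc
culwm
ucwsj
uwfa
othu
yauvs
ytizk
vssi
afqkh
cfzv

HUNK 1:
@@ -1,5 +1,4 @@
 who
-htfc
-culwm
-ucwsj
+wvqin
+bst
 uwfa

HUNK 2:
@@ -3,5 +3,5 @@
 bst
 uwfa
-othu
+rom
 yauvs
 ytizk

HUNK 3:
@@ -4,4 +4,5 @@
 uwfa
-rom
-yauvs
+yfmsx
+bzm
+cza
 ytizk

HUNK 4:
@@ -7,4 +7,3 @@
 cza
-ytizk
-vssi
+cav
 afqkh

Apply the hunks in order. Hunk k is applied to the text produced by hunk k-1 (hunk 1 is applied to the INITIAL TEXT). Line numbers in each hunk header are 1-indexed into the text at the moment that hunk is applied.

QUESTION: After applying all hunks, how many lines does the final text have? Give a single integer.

Answer: 10

Derivation:
Hunk 1: at line 1 remove [htfc,culwm,ucwsj] add [wvqin,bst] -> 10 lines: who wvqin bst uwfa othu yauvs ytizk vssi afqkh cfzv
Hunk 2: at line 3 remove [othu] add [rom] -> 10 lines: who wvqin bst uwfa rom yauvs ytizk vssi afqkh cfzv
Hunk 3: at line 4 remove [rom,yauvs] add [yfmsx,bzm,cza] -> 11 lines: who wvqin bst uwfa yfmsx bzm cza ytizk vssi afqkh cfzv
Hunk 4: at line 7 remove [ytizk,vssi] add [cav] -> 10 lines: who wvqin bst uwfa yfmsx bzm cza cav afqkh cfzv
Final line count: 10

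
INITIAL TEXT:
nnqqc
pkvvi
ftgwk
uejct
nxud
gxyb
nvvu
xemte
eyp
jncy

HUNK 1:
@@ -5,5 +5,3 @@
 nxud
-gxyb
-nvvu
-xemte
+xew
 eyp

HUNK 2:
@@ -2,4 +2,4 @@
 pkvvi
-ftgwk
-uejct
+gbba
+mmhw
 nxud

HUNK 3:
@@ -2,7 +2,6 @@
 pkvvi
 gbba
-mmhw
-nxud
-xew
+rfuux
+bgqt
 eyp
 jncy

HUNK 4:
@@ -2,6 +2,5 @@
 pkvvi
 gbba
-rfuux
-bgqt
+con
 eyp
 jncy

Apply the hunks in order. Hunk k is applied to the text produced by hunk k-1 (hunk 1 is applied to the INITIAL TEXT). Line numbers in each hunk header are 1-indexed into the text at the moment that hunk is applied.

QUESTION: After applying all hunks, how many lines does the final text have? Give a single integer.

Hunk 1: at line 5 remove [gxyb,nvvu,xemte] add [xew] -> 8 lines: nnqqc pkvvi ftgwk uejct nxud xew eyp jncy
Hunk 2: at line 2 remove [ftgwk,uejct] add [gbba,mmhw] -> 8 lines: nnqqc pkvvi gbba mmhw nxud xew eyp jncy
Hunk 3: at line 2 remove [mmhw,nxud,xew] add [rfuux,bgqt] -> 7 lines: nnqqc pkvvi gbba rfuux bgqt eyp jncy
Hunk 4: at line 2 remove [rfuux,bgqt] add [con] -> 6 lines: nnqqc pkvvi gbba con eyp jncy
Final line count: 6

Answer: 6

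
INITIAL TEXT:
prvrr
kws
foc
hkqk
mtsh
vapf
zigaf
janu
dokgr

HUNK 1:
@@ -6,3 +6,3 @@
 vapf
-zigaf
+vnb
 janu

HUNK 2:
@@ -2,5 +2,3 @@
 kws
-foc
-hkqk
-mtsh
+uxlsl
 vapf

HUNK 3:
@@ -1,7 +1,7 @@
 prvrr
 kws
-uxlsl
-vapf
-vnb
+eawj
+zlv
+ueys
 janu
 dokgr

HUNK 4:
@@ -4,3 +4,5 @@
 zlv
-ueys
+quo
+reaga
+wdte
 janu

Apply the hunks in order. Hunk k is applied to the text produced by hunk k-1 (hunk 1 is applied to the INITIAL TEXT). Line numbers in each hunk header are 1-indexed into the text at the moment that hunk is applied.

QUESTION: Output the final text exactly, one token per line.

Hunk 1: at line 6 remove [zigaf] add [vnb] -> 9 lines: prvrr kws foc hkqk mtsh vapf vnb janu dokgr
Hunk 2: at line 2 remove [foc,hkqk,mtsh] add [uxlsl] -> 7 lines: prvrr kws uxlsl vapf vnb janu dokgr
Hunk 3: at line 1 remove [uxlsl,vapf,vnb] add [eawj,zlv,ueys] -> 7 lines: prvrr kws eawj zlv ueys janu dokgr
Hunk 4: at line 4 remove [ueys] add [quo,reaga,wdte] -> 9 lines: prvrr kws eawj zlv quo reaga wdte janu dokgr

Answer: prvrr
kws
eawj
zlv
quo
reaga
wdte
janu
dokgr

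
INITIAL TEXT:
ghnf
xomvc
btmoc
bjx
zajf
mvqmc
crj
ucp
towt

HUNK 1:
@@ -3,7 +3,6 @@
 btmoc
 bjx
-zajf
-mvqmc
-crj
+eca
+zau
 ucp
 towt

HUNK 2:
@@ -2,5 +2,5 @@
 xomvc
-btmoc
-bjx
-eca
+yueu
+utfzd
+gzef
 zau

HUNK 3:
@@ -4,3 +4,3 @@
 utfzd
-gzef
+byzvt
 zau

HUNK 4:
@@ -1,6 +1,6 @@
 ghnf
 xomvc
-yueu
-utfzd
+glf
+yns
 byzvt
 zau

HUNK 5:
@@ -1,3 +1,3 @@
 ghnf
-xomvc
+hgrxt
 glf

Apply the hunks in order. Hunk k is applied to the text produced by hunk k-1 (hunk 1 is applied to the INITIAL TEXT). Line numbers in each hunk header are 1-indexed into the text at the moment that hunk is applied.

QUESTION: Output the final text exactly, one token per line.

Answer: ghnf
hgrxt
glf
yns
byzvt
zau
ucp
towt

Derivation:
Hunk 1: at line 3 remove [zajf,mvqmc,crj] add [eca,zau] -> 8 lines: ghnf xomvc btmoc bjx eca zau ucp towt
Hunk 2: at line 2 remove [btmoc,bjx,eca] add [yueu,utfzd,gzef] -> 8 lines: ghnf xomvc yueu utfzd gzef zau ucp towt
Hunk 3: at line 4 remove [gzef] add [byzvt] -> 8 lines: ghnf xomvc yueu utfzd byzvt zau ucp towt
Hunk 4: at line 1 remove [yueu,utfzd] add [glf,yns] -> 8 lines: ghnf xomvc glf yns byzvt zau ucp towt
Hunk 5: at line 1 remove [xomvc] add [hgrxt] -> 8 lines: ghnf hgrxt glf yns byzvt zau ucp towt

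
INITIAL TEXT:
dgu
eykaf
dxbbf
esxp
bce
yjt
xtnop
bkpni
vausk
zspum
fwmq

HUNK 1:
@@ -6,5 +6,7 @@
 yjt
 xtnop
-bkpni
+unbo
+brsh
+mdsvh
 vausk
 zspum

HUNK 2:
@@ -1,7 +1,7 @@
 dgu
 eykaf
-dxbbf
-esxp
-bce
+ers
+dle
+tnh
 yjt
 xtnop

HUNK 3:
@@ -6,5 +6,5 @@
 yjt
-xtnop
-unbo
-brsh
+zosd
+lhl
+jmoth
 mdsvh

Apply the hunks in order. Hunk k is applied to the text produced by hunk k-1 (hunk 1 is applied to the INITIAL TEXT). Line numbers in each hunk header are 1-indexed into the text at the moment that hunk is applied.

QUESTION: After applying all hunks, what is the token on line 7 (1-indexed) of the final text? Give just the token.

Hunk 1: at line 6 remove [bkpni] add [unbo,brsh,mdsvh] -> 13 lines: dgu eykaf dxbbf esxp bce yjt xtnop unbo brsh mdsvh vausk zspum fwmq
Hunk 2: at line 1 remove [dxbbf,esxp,bce] add [ers,dle,tnh] -> 13 lines: dgu eykaf ers dle tnh yjt xtnop unbo brsh mdsvh vausk zspum fwmq
Hunk 3: at line 6 remove [xtnop,unbo,brsh] add [zosd,lhl,jmoth] -> 13 lines: dgu eykaf ers dle tnh yjt zosd lhl jmoth mdsvh vausk zspum fwmq
Final line 7: zosd

Answer: zosd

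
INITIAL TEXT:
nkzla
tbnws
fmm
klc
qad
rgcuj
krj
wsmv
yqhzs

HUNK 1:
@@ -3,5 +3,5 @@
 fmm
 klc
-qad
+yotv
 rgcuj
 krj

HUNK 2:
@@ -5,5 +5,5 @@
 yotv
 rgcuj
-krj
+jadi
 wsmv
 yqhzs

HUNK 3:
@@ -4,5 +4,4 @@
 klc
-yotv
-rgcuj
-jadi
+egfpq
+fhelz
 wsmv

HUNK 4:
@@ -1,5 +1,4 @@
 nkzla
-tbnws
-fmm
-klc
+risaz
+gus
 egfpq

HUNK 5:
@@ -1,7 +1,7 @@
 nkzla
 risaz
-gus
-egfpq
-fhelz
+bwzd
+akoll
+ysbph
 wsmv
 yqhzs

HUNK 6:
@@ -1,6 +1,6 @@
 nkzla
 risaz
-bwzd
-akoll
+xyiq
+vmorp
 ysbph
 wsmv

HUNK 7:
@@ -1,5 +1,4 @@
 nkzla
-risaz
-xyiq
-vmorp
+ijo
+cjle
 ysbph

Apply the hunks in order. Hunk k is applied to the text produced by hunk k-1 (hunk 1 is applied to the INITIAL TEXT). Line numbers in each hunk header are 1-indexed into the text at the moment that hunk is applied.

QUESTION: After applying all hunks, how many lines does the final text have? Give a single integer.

Hunk 1: at line 3 remove [qad] add [yotv] -> 9 lines: nkzla tbnws fmm klc yotv rgcuj krj wsmv yqhzs
Hunk 2: at line 5 remove [krj] add [jadi] -> 9 lines: nkzla tbnws fmm klc yotv rgcuj jadi wsmv yqhzs
Hunk 3: at line 4 remove [yotv,rgcuj,jadi] add [egfpq,fhelz] -> 8 lines: nkzla tbnws fmm klc egfpq fhelz wsmv yqhzs
Hunk 4: at line 1 remove [tbnws,fmm,klc] add [risaz,gus] -> 7 lines: nkzla risaz gus egfpq fhelz wsmv yqhzs
Hunk 5: at line 1 remove [gus,egfpq,fhelz] add [bwzd,akoll,ysbph] -> 7 lines: nkzla risaz bwzd akoll ysbph wsmv yqhzs
Hunk 6: at line 1 remove [bwzd,akoll] add [xyiq,vmorp] -> 7 lines: nkzla risaz xyiq vmorp ysbph wsmv yqhzs
Hunk 7: at line 1 remove [risaz,xyiq,vmorp] add [ijo,cjle] -> 6 lines: nkzla ijo cjle ysbph wsmv yqhzs
Final line count: 6

Answer: 6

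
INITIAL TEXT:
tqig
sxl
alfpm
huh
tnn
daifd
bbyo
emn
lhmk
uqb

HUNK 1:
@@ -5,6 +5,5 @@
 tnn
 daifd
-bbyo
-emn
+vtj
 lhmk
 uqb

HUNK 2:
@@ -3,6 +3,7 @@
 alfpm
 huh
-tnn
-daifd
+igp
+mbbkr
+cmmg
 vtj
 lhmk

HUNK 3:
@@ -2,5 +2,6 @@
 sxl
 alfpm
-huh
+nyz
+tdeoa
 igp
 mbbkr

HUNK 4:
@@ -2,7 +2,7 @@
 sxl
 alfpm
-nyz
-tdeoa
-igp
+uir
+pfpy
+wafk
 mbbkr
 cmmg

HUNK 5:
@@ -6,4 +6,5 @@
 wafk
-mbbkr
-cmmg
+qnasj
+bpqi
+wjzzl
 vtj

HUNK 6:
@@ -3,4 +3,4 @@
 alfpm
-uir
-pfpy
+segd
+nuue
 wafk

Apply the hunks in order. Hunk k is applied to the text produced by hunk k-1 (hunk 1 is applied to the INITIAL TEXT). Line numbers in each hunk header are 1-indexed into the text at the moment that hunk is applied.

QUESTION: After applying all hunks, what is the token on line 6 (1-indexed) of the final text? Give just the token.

Answer: wafk

Derivation:
Hunk 1: at line 5 remove [bbyo,emn] add [vtj] -> 9 lines: tqig sxl alfpm huh tnn daifd vtj lhmk uqb
Hunk 2: at line 3 remove [tnn,daifd] add [igp,mbbkr,cmmg] -> 10 lines: tqig sxl alfpm huh igp mbbkr cmmg vtj lhmk uqb
Hunk 3: at line 2 remove [huh] add [nyz,tdeoa] -> 11 lines: tqig sxl alfpm nyz tdeoa igp mbbkr cmmg vtj lhmk uqb
Hunk 4: at line 2 remove [nyz,tdeoa,igp] add [uir,pfpy,wafk] -> 11 lines: tqig sxl alfpm uir pfpy wafk mbbkr cmmg vtj lhmk uqb
Hunk 5: at line 6 remove [mbbkr,cmmg] add [qnasj,bpqi,wjzzl] -> 12 lines: tqig sxl alfpm uir pfpy wafk qnasj bpqi wjzzl vtj lhmk uqb
Hunk 6: at line 3 remove [uir,pfpy] add [segd,nuue] -> 12 lines: tqig sxl alfpm segd nuue wafk qnasj bpqi wjzzl vtj lhmk uqb
Final line 6: wafk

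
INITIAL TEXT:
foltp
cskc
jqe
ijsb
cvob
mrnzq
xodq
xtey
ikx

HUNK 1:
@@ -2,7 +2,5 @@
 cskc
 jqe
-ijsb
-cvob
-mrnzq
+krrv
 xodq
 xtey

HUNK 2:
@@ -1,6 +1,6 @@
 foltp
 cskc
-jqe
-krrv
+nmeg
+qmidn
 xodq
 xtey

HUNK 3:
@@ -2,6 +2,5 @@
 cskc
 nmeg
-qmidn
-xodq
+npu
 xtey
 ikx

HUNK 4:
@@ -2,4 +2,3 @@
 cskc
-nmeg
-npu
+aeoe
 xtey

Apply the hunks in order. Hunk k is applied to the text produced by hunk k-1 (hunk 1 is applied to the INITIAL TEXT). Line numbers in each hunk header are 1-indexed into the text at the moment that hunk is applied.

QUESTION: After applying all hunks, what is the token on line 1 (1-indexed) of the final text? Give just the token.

Hunk 1: at line 2 remove [ijsb,cvob,mrnzq] add [krrv] -> 7 lines: foltp cskc jqe krrv xodq xtey ikx
Hunk 2: at line 1 remove [jqe,krrv] add [nmeg,qmidn] -> 7 lines: foltp cskc nmeg qmidn xodq xtey ikx
Hunk 3: at line 2 remove [qmidn,xodq] add [npu] -> 6 lines: foltp cskc nmeg npu xtey ikx
Hunk 4: at line 2 remove [nmeg,npu] add [aeoe] -> 5 lines: foltp cskc aeoe xtey ikx
Final line 1: foltp

Answer: foltp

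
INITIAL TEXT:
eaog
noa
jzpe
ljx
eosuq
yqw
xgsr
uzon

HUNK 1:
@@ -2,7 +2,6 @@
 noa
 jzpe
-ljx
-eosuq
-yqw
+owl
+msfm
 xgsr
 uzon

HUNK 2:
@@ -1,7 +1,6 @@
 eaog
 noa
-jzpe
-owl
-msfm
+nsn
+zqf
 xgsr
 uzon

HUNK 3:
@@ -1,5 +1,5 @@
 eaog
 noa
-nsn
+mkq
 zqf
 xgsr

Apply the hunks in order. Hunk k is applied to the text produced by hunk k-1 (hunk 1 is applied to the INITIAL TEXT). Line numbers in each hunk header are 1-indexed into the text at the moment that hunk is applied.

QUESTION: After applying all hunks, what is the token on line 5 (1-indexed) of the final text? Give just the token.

Answer: xgsr

Derivation:
Hunk 1: at line 2 remove [ljx,eosuq,yqw] add [owl,msfm] -> 7 lines: eaog noa jzpe owl msfm xgsr uzon
Hunk 2: at line 1 remove [jzpe,owl,msfm] add [nsn,zqf] -> 6 lines: eaog noa nsn zqf xgsr uzon
Hunk 3: at line 1 remove [nsn] add [mkq] -> 6 lines: eaog noa mkq zqf xgsr uzon
Final line 5: xgsr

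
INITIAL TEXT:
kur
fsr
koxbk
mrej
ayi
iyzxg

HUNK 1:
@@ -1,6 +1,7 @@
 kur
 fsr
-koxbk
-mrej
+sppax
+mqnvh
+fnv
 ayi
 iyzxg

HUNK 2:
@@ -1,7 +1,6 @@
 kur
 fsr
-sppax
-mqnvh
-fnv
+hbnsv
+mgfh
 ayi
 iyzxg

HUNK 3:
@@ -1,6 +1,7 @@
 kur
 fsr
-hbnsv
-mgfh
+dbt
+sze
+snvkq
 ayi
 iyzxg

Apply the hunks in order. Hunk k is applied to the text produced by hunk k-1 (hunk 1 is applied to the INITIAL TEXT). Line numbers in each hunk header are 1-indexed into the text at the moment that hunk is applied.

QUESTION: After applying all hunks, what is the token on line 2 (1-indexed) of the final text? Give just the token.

Hunk 1: at line 1 remove [koxbk,mrej] add [sppax,mqnvh,fnv] -> 7 lines: kur fsr sppax mqnvh fnv ayi iyzxg
Hunk 2: at line 1 remove [sppax,mqnvh,fnv] add [hbnsv,mgfh] -> 6 lines: kur fsr hbnsv mgfh ayi iyzxg
Hunk 3: at line 1 remove [hbnsv,mgfh] add [dbt,sze,snvkq] -> 7 lines: kur fsr dbt sze snvkq ayi iyzxg
Final line 2: fsr

Answer: fsr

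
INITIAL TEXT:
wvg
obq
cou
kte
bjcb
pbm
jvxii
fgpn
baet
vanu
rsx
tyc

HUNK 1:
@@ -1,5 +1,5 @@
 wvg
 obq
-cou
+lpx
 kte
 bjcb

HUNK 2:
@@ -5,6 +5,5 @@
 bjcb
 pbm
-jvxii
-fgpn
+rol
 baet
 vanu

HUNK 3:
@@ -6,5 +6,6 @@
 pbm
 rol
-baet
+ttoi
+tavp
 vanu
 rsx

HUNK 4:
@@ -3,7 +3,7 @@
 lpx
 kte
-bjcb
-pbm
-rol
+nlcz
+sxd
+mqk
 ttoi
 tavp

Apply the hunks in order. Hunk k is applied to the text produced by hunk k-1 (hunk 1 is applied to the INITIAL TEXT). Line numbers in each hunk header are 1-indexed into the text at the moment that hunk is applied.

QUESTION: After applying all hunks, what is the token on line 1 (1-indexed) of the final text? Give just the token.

Answer: wvg

Derivation:
Hunk 1: at line 1 remove [cou] add [lpx] -> 12 lines: wvg obq lpx kte bjcb pbm jvxii fgpn baet vanu rsx tyc
Hunk 2: at line 5 remove [jvxii,fgpn] add [rol] -> 11 lines: wvg obq lpx kte bjcb pbm rol baet vanu rsx tyc
Hunk 3: at line 6 remove [baet] add [ttoi,tavp] -> 12 lines: wvg obq lpx kte bjcb pbm rol ttoi tavp vanu rsx tyc
Hunk 4: at line 3 remove [bjcb,pbm,rol] add [nlcz,sxd,mqk] -> 12 lines: wvg obq lpx kte nlcz sxd mqk ttoi tavp vanu rsx tyc
Final line 1: wvg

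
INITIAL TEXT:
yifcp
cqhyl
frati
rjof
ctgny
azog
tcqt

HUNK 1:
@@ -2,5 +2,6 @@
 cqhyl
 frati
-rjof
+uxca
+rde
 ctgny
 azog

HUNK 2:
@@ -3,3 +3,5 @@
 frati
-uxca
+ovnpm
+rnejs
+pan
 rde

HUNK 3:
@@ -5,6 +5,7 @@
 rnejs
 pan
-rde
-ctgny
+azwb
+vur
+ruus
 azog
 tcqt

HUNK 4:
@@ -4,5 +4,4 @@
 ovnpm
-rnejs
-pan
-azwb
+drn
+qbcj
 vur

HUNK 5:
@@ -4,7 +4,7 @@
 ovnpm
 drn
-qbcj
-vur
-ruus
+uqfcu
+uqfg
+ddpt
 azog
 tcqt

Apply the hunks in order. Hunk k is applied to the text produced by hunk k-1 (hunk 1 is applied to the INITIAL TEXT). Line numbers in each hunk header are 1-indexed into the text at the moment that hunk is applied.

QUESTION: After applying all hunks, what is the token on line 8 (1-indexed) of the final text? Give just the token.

Answer: ddpt

Derivation:
Hunk 1: at line 2 remove [rjof] add [uxca,rde] -> 8 lines: yifcp cqhyl frati uxca rde ctgny azog tcqt
Hunk 2: at line 3 remove [uxca] add [ovnpm,rnejs,pan] -> 10 lines: yifcp cqhyl frati ovnpm rnejs pan rde ctgny azog tcqt
Hunk 3: at line 5 remove [rde,ctgny] add [azwb,vur,ruus] -> 11 lines: yifcp cqhyl frati ovnpm rnejs pan azwb vur ruus azog tcqt
Hunk 4: at line 4 remove [rnejs,pan,azwb] add [drn,qbcj] -> 10 lines: yifcp cqhyl frati ovnpm drn qbcj vur ruus azog tcqt
Hunk 5: at line 4 remove [qbcj,vur,ruus] add [uqfcu,uqfg,ddpt] -> 10 lines: yifcp cqhyl frati ovnpm drn uqfcu uqfg ddpt azog tcqt
Final line 8: ddpt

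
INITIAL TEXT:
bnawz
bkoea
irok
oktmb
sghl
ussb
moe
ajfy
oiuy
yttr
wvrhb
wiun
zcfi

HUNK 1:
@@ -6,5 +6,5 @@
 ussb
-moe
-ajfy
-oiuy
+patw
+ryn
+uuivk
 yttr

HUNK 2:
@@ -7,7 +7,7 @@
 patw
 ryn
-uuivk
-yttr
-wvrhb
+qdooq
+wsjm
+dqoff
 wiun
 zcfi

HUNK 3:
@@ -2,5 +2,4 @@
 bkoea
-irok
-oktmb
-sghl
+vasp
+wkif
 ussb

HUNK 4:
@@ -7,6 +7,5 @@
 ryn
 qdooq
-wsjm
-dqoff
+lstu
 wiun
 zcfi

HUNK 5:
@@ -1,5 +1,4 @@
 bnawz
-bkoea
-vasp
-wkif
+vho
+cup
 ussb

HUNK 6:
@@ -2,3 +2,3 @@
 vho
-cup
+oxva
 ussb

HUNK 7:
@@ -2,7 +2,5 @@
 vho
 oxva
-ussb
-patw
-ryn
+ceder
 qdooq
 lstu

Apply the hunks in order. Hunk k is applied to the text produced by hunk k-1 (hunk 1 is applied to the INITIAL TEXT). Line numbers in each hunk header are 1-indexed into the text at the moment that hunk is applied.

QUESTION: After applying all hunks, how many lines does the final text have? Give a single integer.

Hunk 1: at line 6 remove [moe,ajfy,oiuy] add [patw,ryn,uuivk] -> 13 lines: bnawz bkoea irok oktmb sghl ussb patw ryn uuivk yttr wvrhb wiun zcfi
Hunk 2: at line 7 remove [uuivk,yttr,wvrhb] add [qdooq,wsjm,dqoff] -> 13 lines: bnawz bkoea irok oktmb sghl ussb patw ryn qdooq wsjm dqoff wiun zcfi
Hunk 3: at line 2 remove [irok,oktmb,sghl] add [vasp,wkif] -> 12 lines: bnawz bkoea vasp wkif ussb patw ryn qdooq wsjm dqoff wiun zcfi
Hunk 4: at line 7 remove [wsjm,dqoff] add [lstu] -> 11 lines: bnawz bkoea vasp wkif ussb patw ryn qdooq lstu wiun zcfi
Hunk 5: at line 1 remove [bkoea,vasp,wkif] add [vho,cup] -> 10 lines: bnawz vho cup ussb patw ryn qdooq lstu wiun zcfi
Hunk 6: at line 2 remove [cup] add [oxva] -> 10 lines: bnawz vho oxva ussb patw ryn qdooq lstu wiun zcfi
Hunk 7: at line 2 remove [ussb,patw,ryn] add [ceder] -> 8 lines: bnawz vho oxva ceder qdooq lstu wiun zcfi
Final line count: 8

Answer: 8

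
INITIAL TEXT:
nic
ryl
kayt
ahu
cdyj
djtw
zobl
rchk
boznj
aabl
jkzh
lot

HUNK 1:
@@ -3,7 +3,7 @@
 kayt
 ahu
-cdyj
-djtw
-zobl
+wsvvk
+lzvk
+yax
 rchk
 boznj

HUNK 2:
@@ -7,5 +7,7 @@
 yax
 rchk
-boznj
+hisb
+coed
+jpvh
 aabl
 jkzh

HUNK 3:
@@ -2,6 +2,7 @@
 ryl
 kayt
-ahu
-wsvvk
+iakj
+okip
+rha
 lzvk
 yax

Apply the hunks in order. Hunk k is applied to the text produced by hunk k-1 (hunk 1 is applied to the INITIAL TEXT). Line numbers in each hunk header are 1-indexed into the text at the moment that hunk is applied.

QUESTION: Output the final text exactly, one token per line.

Hunk 1: at line 3 remove [cdyj,djtw,zobl] add [wsvvk,lzvk,yax] -> 12 lines: nic ryl kayt ahu wsvvk lzvk yax rchk boznj aabl jkzh lot
Hunk 2: at line 7 remove [boznj] add [hisb,coed,jpvh] -> 14 lines: nic ryl kayt ahu wsvvk lzvk yax rchk hisb coed jpvh aabl jkzh lot
Hunk 3: at line 2 remove [ahu,wsvvk] add [iakj,okip,rha] -> 15 lines: nic ryl kayt iakj okip rha lzvk yax rchk hisb coed jpvh aabl jkzh lot

Answer: nic
ryl
kayt
iakj
okip
rha
lzvk
yax
rchk
hisb
coed
jpvh
aabl
jkzh
lot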